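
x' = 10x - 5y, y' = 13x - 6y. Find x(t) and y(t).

Coefficient matrix A = [[10, -5], [13, -6]].
Characteristic polynomial det(A - λI) = λ^2 - 4λ + 5 = 0.
Eigenvalues λ = 2 ± i (complex conjugate pair).
For λ=2+i: an eigenvector is (-2,-3) - i(-1,-2) = (-2 + i, -3 + 2i).
A real fundamental pair from Re and Im of e^((2+i)t)v: X_1 = e^(2t)(cos(t)·(-2,-3) + sin(t)·(-1,-2)), X_2 = e^(2t)(sin(t)·(-2,-3) - cos(t)·(-1,-2)).
General solution: c_1X_1 + c_2X_2.

x(t) = -c_1e^(2t)sin(t) - 2c_1e^(2t)cos(t) - 2c_2e^(2t)sin(t) + c_2e^(2t)cos(t), y(t) = -2c_1e^(2t)sin(t) - 3c_1e^(2t)cos(t) - 3c_2e^(2t)sin(t) + 2c_2e^(2t)cos(t)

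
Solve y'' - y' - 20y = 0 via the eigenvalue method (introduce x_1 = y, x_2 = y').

Let x_1 = y, x_2 = y'. Then x_1' = x_2 and x_2' = 20x_1 + x_2.
A = [[0,1],[20,1]]; det(A-λI) = λ^2 - λ - 20.
Eigenvalues λ = 5, -4 with eigenvectors (1,5), (1,-4).

y(t) = K_1e^(5t) + K_2e^(-4t)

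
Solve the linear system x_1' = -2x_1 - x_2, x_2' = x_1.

x_1(t) = -C_1e^(-t) - C_2te^(-t) + 3C_2e^(-t), x_2(t) = C_1e^(-t) + C_2te^(-t) - 2C_2e^(-t)

Coefficient matrix A = [[-2, -1], [1, 0]].
Characteristic polynomial det(A - λI) = λ^2 + 2λ + 1 = 0.
Single eigenvalue λ = -1 with algebraic multiplicity 2.
Eigenvector v = (-1,1); generalized eigenvector w with (A-λI)w=v is (3,-2).
General solution: e^(-t)[C_1·v + C_2·(t·v + w)].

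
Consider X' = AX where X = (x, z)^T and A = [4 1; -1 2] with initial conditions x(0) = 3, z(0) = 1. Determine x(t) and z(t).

Coefficient matrix A = [[4, 1], [-1, 2]].
Characteristic polynomial det(A - λI) = λ^2 - 6λ + 9 = 0.
Single eigenvalue λ = 3 with algebraic multiplicity 2.
Eigenvector v = (1,-1); generalized eigenvector w with (A-λI)w=v is (-2,3).
General solution: e^(3t)[c_1·v + c_2·(t·v + w)].
Applying x(0)=3, z(0)=1 gives c_1=11, c_2=4.

x(t) = 4te^(3t) + 3e^(3t), z(t) = -4te^(3t) + e^(3t)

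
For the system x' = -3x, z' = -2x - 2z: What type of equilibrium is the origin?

A = [[-3,0],[-2,-2]]; det(A-λI) = λ^2 + 5λ + 6.
λ = -3, -2: both negative.

stable node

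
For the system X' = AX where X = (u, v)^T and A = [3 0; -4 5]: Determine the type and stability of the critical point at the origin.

unstable node

A = [[3,0],[-4,5]]; det(A-λI) = λ^2 - 8λ + 15.
λ = 5, 3: both positive.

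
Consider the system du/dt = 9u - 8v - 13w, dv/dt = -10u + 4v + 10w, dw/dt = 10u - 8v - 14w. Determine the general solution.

u(t) = -C_1e^(-t) - C_2e^(4t) + C_3e^(-4t), v(t) = 2C_1e^(-t) + C_2e^(4t), w(t) = -2C_1e^(-t) - C_2e^(4t) + C_3e^(-4t)

Coefficient matrix A = [[9, -8, -13], [-10, 4, 10], [10, -8, -14]].
det(A - λI) = 0 gives eigenvalues λ = -1, 4, -4.
For λ=-1: eigenvector (-1,2,-2).
For λ=4: eigenvector (-1,1,-1).
For λ=-4: eigenvector (1,0,1).
General solution: C_1e^(-t)(-1,2,-2) + C_2e^(4t)(-1,1,-1) + C_3e^(-4t)(1,0,1).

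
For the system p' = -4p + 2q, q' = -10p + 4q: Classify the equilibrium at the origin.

A = [[-4,2],[-10,4]]; det(A-λI) = λ^2 + 4.
λ = 0 ± 2i: zero real part.

center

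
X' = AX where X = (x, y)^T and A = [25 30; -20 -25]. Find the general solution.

Coefficient matrix A = [[25, 30], [-20, -25]].
Characteristic polynomial det(A - λI) = λ^2 - 25 = 0.
Eigenvalues λ = 5, -5.
For λ=5: (A-λI) row 1 is [20, 30], so an eigenvector is (-3, 2).
For λ=-5: (A-λI) row 1 is [30, 30], so an eigenvector is (-1, 1).
General solution: K_1e^(5t)(-3,2) + K_2e^(-5t)(-1,1).

x(t) = -3K_1e^(5t) - K_2e^(-5t), y(t) = 2K_1e^(5t) + K_2e^(-5t)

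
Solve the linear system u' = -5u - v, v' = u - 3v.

Coefficient matrix A = [[-5, -1], [1, -3]].
Characteristic polynomial det(A - λI) = λ^2 + 8λ + 16 = 0.
Single eigenvalue λ = -4 with algebraic multiplicity 2.
Eigenvector v = (-1,1); generalized eigenvector w with (A-λI)w=v is (0,1).
General solution: e^(-4t)[c_1·v + c_2·(t·v + w)].

u(t) = -c_1e^(-4t) - c_2te^(-4t), v(t) = c_1e^(-4t) + c_2te^(-4t) + c_2e^(-4t)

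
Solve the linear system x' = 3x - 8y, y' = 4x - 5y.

x(t) = c_1e^(-t)sin(4t) - c_1e^(-t)cos(4t) - c_2e^(-t)sin(4t) - c_2e^(-t)cos(4t), y(t) = -c_1e^(-t)cos(4t) - c_2e^(-t)sin(4t)

Coefficient matrix A = [[3, -8], [4, -5]].
Characteristic polynomial det(A - λI) = λ^2 + 2λ + 17 = 0.
Eigenvalues λ = -1 ± 4i (complex conjugate pair).
For λ=-1+4i: an eigenvector is (-1,-1) - i(1,0) = (-1 - i, -1).
A real fundamental pair from Re and Im of e^((-1+4i)t)v: X_1 = e^(-t)(cos(4t)·(-1,-1) + sin(4t)·(1,0)), X_2 = e^(-t)(sin(4t)·(-1,-1) - cos(4t)·(1,0)).
General solution: c_1X_1 + c_2X_2.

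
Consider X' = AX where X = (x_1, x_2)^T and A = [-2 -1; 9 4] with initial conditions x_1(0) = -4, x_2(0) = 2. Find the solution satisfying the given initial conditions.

x_1(t) = 10te^(t) - 4e^(t), x_2(t) = -30te^(t) + 2e^(t)

Coefficient matrix A = [[-2, -1], [9, 4]].
Characteristic polynomial det(A - λI) = λ^2 - 2λ + 1 = 0.
Single eigenvalue λ = 1 with algebraic multiplicity 2.
Eigenvector v = (1,-3); generalized eigenvector w with (A-λI)w=v is (-1,2).
General solution: e^(t)[K_1·v + K_2·(t·v + w)].
Applying x_1(0)=-4, x_2(0)=2 gives K_1=6, K_2=10.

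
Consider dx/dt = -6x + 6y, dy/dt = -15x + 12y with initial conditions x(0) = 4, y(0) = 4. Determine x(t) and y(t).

x(t) = -4e^(3t)sin(3t) + 4e^(3t)cos(3t), y(t) = -8e^(3t)sin(3t) + 4e^(3t)cos(3t)

Coefficient matrix A = [[-6, 6], [-15, 12]].
Characteristic polynomial det(A - λI) = λ^2 - 6λ + 18 = 0.
Eigenvalues λ = 3 ± 3i (complex conjugate pair).
For λ=3+3i: an eigenvector is (-1,-1) - i(1,2) = (-1 - i, -1 - 2i).
A real fundamental pair from Re and Im of e^((3+3i)t)v: X_1 = e^(3t)(cos(3t)·(-1,-1) + sin(3t)·(1,2)), X_2 = e^(3t)(sin(3t)·(-1,-1) - cos(3t)·(1,2)).
General solution: C_1X_1 + C_2X_2.
Applying x(0)=4, y(0)=4 gives C_1=-4, C_2=0.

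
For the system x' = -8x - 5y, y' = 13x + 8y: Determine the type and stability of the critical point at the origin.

center

A = [[-8,-5],[13,8]]; det(A-λI) = λ^2 + 1.
λ = 0 ± i: zero real part.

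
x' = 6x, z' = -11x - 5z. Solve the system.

x(t) = -K_1e^(6t), z(t) = K_1e^(6t) - K_2e^(-5t)

Coefficient matrix A = [[6, 0], [-11, -5]].
Characteristic polynomial det(A - λI) = λ^2 - λ - 30 = 0.
Eigenvalues λ = 6, -5.
For λ=6: (A-λI) row 2 is [-11, -11], so an eigenvector is (-1, 1).
For λ=-5: (A-λI) row 1 is [11, 0], so an eigenvector is (0, -1).
General solution: K_1e^(6t)(-1,1) + K_2e^(-5t)(0,-1).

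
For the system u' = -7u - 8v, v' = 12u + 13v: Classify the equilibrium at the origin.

A = [[-7,-8],[12,13]]; det(A-λI) = λ^2 - 6λ + 5.
λ = 1, 5: both positive.

unstable node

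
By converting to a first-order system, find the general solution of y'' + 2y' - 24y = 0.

Let x_1 = y, x_2 = y'. Then x_1' = x_2 and x_2' = 24x_1 - 2x_2.
A = [[0,1],[24,-2]]; det(A-λI) = λ^2 + 2λ - 24.
Eigenvalues λ = -6, 4 with eigenvectors (1,-6), (1,4).

y(t) = K_1e^(-6t) + K_2e^(4t)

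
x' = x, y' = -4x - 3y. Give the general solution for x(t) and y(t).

x(t) = C_1e^(t), y(t) = -C_1e^(t) + C_2e^(-3t)

Coefficient matrix A = [[1, 0], [-4, -3]].
Characteristic polynomial det(A - λI) = λ^2 + 2λ - 3 = 0.
Eigenvalues λ = 1, -3.
For λ=1: (A-λI) row 2 is [-4, -4], so an eigenvector is (1, -1).
For λ=-3: (A-λI) row 1 is [4, 0], so an eigenvector is (0, 1).
General solution: C_1e^(t)(1,-1) + C_2e^(-3t)(0,1).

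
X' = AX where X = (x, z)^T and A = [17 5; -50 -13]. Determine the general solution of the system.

Coefficient matrix A = [[17, 5], [-50, -13]].
Characteristic polynomial det(A - λI) = λ^2 - 4λ + 29 = 0.
Eigenvalues λ = 2 ± 5i (complex conjugate pair).
For λ=2+5i: an eigenvector is (0,1) - i(1,-3) = (0 - i, 1 + 3i).
A real fundamental pair from Re and Im of e^((2+5i)t)v: X_1 = e^(2t)(cos(5t)·(0,1) + sin(5t)·(1,-3)), X_2 = e^(2t)(sin(5t)·(0,1) - cos(5t)·(1,-3)).
General solution: C_1X_1 + C_2X_2.

x(t) = C_1e^(2t)sin(5t) - C_2e^(2t)cos(5t), z(t) = -3C_1e^(2t)sin(5t) + C_1e^(2t)cos(5t) + C_2e^(2t)sin(5t) + 3C_2e^(2t)cos(5t)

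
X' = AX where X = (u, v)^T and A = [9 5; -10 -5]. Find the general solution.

Coefficient matrix A = [[9, 5], [-10, -5]].
Characteristic polynomial det(A - λI) = λ^2 - 4λ + 5 = 0.
Eigenvalues λ = 2 ± i (complex conjugate pair).
For λ=2+i: an eigenvector is (-2,3) - i(1,-1) = (-2 - i, 3 + i).
A real fundamental pair from Re and Im of e^((2+i)t)v: X_1 = e^(2t)(cos(t)·(-2,3) + sin(t)·(1,-1)), X_2 = e^(2t)(sin(t)·(-2,3) - cos(t)·(1,-1)).
General solution: c_1X_1 + c_2X_2.

u(t) = c_1e^(2t)sin(t) - 2c_1e^(2t)cos(t) - 2c_2e^(2t)sin(t) - c_2e^(2t)cos(t), v(t) = -c_1e^(2t)sin(t) + 3c_1e^(2t)cos(t) + 3c_2e^(2t)sin(t) + c_2e^(2t)cos(t)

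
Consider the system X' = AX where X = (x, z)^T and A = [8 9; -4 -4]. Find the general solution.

Coefficient matrix A = [[8, 9], [-4, -4]].
Characteristic polynomial det(A - λI) = λ^2 - 4λ + 4 = 0.
Single eigenvalue λ = 2 with algebraic multiplicity 2.
Eigenvector v = (-3,2); generalized eigenvector w with (A-λI)w=v is (-2,1).
General solution: e^(2t)[c_1·v + c_2·(t·v + w)].

x(t) = -3c_1e^(2t) - 3c_2te^(2t) - 2c_2e^(2t), z(t) = 2c_1e^(2t) + 2c_2te^(2t) + c_2e^(2t)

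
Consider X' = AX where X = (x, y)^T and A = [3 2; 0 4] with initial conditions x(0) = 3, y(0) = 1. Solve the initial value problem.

Coefficient matrix A = [[3, 2], [0, 4]].
Characteristic polynomial det(A - λI) = λ^2 - 7λ + 12 = 0.
Eigenvalues λ = 4, 3.
For λ=4: (A-λI) row 1 is [-1, 2], so an eigenvector is (2, 1).
For λ=3: (A-λI) row 1 is [0, 2], so an eigenvector is (-1, 0).
General solution: K_1e^(4t)(2,1) + K_2e^(3t)(-1,0).
Applying x(0)=3, y(0)=1 gives K_1=1, K_2=-1.

x(t) = 2e^(4t) + e^(3t), y(t) = e^(4t)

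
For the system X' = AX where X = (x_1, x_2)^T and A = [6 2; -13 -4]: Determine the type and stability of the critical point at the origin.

A = [[6,2],[-13,-4]]; det(A-λI) = λ^2 - 2λ + 2.
λ = 1 ± i: positive real part.

unstable spiral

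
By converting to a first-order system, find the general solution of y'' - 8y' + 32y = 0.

Let x_1 = y, x_2 = y'. Then x_1' = x_2 and x_2' = -32x_1 + 8x_2.
A = [[0,1],[-32,8]]; det(A-λI) = λ^2 - 8λ + 32.
Eigenvalues λ = 4 ± 4i.

y(t) = c_1e^(4t)cos(4t) + c_2e^(4t)sin(4t)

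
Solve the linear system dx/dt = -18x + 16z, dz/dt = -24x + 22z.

Coefficient matrix A = [[-18, 16], [-24, 22]].
Characteristic polynomial det(A - λI) = λ^2 - 4λ - 12 = 0.
Eigenvalues λ = 6, -2.
For λ=6: (A-λI) row 1 is [-24, 16], so an eigenvector is (-2, -3).
For λ=-2: (A-λI) row 1 is [-16, 16], so an eigenvector is (-1, -1).
General solution: c_1e^(6t)(-2,-3) + c_2e^(-2t)(-1,-1).

x(t) = -2c_1e^(6t) - c_2e^(-2t), z(t) = -3c_1e^(6t) - c_2e^(-2t)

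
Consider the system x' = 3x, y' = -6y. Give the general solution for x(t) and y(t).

Coefficient matrix A = [[3, 0], [0, -6]].
Characteristic polynomial det(A - λI) = λ^2 + 3λ - 18 = 0.
Eigenvalues λ = -6, 3.
For λ=-6: (A-λI) row 1 is [9, 0], so an eigenvector is (0, -1).
For λ=3: (A-λI) row 2 is [0, -9], so an eigenvector is (1, 0).
General solution: K_1e^(-6t)(0,-1) + K_2e^(3t)(1,0).

x(t) = K_2e^(3t), y(t) = -K_1e^(-6t)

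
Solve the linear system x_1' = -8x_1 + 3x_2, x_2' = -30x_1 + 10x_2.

Coefficient matrix A = [[-8, 3], [-30, 10]].
Characteristic polynomial det(A - λI) = λ^2 - 2λ + 10 = 0.
Eigenvalues λ = 1 ± 3i (complex conjugate pair).
For λ=1+3i: an eigenvector is (0,1) - i(1,3) = (0 - i, 1 - 3i).
A real fundamental pair from Re and Im of e^((1+3i)t)v: X_1 = e^(t)(cos(3t)·(0,1) + sin(3t)·(1,3)), X_2 = e^(t)(sin(3t)·(0,1) - cos(3t)·(1,3)).
General solution: C_1X_1 + C_2X_2.

x_1(t) = C_1e^(t)sin(3t) - C_2e^(t)cos(3t), x_2(t) = 3C_1e^(t)sin(3t) + C_1e^(t)cos(3t) + C_2e^(t)sin(3t) - 3C_2e^(t)cos(3t)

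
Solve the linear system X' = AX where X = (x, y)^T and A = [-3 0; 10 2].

Coefficient matrix A = [[-3, 0], [10, 2]].
Characteristic polynomial det(A - λI) = λ^2 + λ - 6 = 0.
Eigenvalues λ = 2, -3.
For λ=2: (A-λI) row 1 is [-5, 0], so an eigenvector is (0, 1).
For λ=-3: (A-λI) row 2 is [10, 5], so an eigenvector is (-1, 2).
General solution: C_1e^(2t)(0,1) + C_2e^(-3t)(-1,2).

x(t) = -C_2e^(-3t), y(t) = C_1e^(2t) + 2C_2e^(-3t)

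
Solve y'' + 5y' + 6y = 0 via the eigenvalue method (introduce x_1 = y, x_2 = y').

y(t) = C_1e^(-3t) + C_2e^(-2t)

Let x_1 = y, x_2 = y'. Then x_1' = x_2 and x_2' = -6x_1 - 5x_2.
A = [[0,1],[-6,-5]]; det(A-λI) = λ^2 + 5λ + 6.
Eigenvalues λ = -3, -2 with eigenvectors (1,-3), (1,-2).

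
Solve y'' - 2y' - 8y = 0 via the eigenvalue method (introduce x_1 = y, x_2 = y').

Let x_1 = y, x_2 = y'. Then x_1' = x_2 and x_2' = 8x_1 + 2x_2.
A = [[0,1],[8,2]]; det(A-λI) = λ^2 - 2λ - 8.
Eigenvalues λ = 4, -2 with eigenvectors (1,4), (1,-2).

y(t) = K_1e^(4t) + K_2e^(-2t)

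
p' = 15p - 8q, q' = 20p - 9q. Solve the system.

p(t) = c_1e^(3t)sin(4t) - c_1e^(3t)cos(4t) - c_2e^(3t)sin(4t) - c_2e^(3t)cos(4t), q(t) = c_1e^(3t)sin(4t) - 2c_1e^(3t)cos(4t) - 2c_2e^(3t)sin(4t) - c_2e^(3t)cos(4t)

Coefficient matrix A = [[15, -8], [20, -9]].
Characteristic polynomial det(A - λI) = λ^2 - 6λ + 25 = 0.
Eigenvalues λ = 3 ± 4i (complex conjugate pair).
For λ=3+4i: an eigenvector is (-1,-2) - i(1,1) = (-1 - i, -2 - i).
A real fundamental pair from Re and Im of e^((3+4i)t)v: X_1 = e^(3t)(cos(4t)·(-1,-2) + sin(4t)·(1,1)), X_2 = e^(3t)(sin(4t)·(-1,-2) - cos(4t)·(1,1)).
General solution: c_1X_1 + c_2X_2.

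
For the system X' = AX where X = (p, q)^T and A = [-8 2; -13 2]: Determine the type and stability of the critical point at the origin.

A = [[-8,2],[-13,2]]; det(A-λI) = λ^2 + 6λ + 10.
λ = -3 ± i: negative real part.

stable spiral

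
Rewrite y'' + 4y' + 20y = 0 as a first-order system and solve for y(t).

y(t) = K_1e^(-2t)cos(4t) + K_2e^(-2t)sin(4t)

Let x_1 = y, x_2 = y'. Then x_1' = x_2 and x_2' = -20x_1 - 4x_2.
A = [[0,1],[-20,-4]]; det(A-λI) = λ^2 + 4λ + 20.
Eigenvalues λ = -2 ± 4i.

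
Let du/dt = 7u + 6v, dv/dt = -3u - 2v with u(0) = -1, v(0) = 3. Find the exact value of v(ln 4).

A = [[7,6],[-3,-2]]; eigenvalues λ = 1, 4.
Eigenvectors: (-1,1) for λ=1, (2,-1) for λ=4.
From the initial condition, c_1 = 5, c_2 = 2.
v(ln 4) = (5)(4^1)(1) + (2)(4^4)(-1) = -492.

-492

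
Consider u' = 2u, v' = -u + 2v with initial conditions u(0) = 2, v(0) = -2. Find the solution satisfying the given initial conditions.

Coefficient matrix A = [[2, 0], [-1, 2]].
Characteristic polynomial det(A - λI) = λ^2 - 4λ + 4 = 0.
Single eigenvalue λ = 2 with algebraic multiplicity 2.
Eigenvector v = (0,-1); generalized eigenvector w with (A-λI)w=v is (1,-3).
General solution: e^(2t)[c_1·v + c_2·(t·v + w)].
Applying u(0)=2, v(0)=-2 gives c_1=-4, c_2=2.

u(t) = 2e^(2t), v(t) = -2te^(2t) - 2e^(2t)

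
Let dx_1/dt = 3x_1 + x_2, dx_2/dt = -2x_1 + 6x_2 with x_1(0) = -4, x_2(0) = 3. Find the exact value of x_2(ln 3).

A = [[3,1],[-2,6]]; eigenvalues λ = 5, 4.
Eigenvectors: (1,2) for λ=5, (1,1) for λ=4.
From the initial condition, c_1 = 7, c_2 = -11.
x_2(ln 3) = (7)(3^5)(2) + (-11)(3^4)(1) = 2511.

2511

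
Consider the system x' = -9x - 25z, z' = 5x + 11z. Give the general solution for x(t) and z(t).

Coefficient matrix A = [[-9, -25], [5, 11]].
Characteristic polynomial det(A - λI) = λ^2 - 2λ + 26 = 0.
Eigenvalues λ = 1 ± 5i (complex conjugate pair).
For λ=1+5i: an eigenvector is (-2,1) - i(-1,0) = (-2 + i, 1).
A real fundamental pair from Re and Im of e^((1+5i)t)v: X_1 = e^(t)(cos(5t)·(-2,1) + sin(5t)·(-1,0)), X_2 = e^(t)(sin(5t)·(-2,1) - cos(5t)·(-1,0)).
General solution: C_1X_1 + C_2X_2.

x(t) = -C_1e^(t)sin(5t) - 2C_1e^(t)cos(5t) - 2C_2e^(t)sin(5t) + C_2e^(t)cos(5t), z(t) = C_1e^(t)cos(5t) + C_2e^(t)sin(5t)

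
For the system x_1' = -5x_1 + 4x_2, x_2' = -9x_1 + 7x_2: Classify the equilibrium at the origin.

A = [[-5,4],[-9,7]]; det(A-λI) = λ^2 - 2λ + 1.
repeated λ = 1 with a single eigenvector.

unstable improper node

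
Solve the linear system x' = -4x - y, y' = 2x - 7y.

x(t) = -c_1e^(-6t) - c_2e^(-5t), y(t) = -2c_1e^(-6t) - c_2e^(-5t)

Coefficient matrix A = [[-4, -1], [2, -7]].
Characteristic polynomial det(A - λI) = λ^2 + 11λ + 30 = 0.
Eigenvalues λ = -6, -5.
For λ=-6: (A-λI) row 1 is [2, -1], so an eigenvector is (-1, -2).
For λ=-5: (A-λI) row 1 is [1, -1], so an eigenvector is (-1, -1).
General solution: c_1e^(-6t)(-1,-2) + c_2e^(-5t)(-1,-1).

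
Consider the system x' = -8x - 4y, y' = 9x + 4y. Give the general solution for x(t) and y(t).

Coefficient matrix A = [[-8, -4], [9, 4]].
Characteristic polynomial det(A - λI) = λ^2 + 4λ + 4 = 0.
Single eigenvalue λ = -2 with algebraic multiplicity 2.
Eigenvector v = (2,-3); generalized eigenvector w with (A-λI)w=v is (-1,1).
General solution: e^(-2t)[c_1·v + c_2·(t·v + w)].

x(t) = 2c_1e^(-2t) + 2c_2te^(-2t) - c_2e^(-2t), y(t) = -3c_1e^(-2t) - 3c_2te^(-2t) + c_2e^(-2t)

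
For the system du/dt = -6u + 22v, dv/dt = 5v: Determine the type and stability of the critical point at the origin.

A = [[-6,22],[0,5]]; det(A-λI) = λ^2 + λ - 30.
λ = -6, 5: opposite signs.

saddle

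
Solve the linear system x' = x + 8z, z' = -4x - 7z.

Coefficient matrix A = [[1, 8], [-4, -7]].
Characteristic polynomial det(A - λI) = λ^2 + 6λ + 25 = 0.
Eigenvalues λ = -3 ± 4i (complex conjugate pair).
For λ=-3+4i: an eigenvector is (-1,1) - i(1,0) = (-1 - i, 1).
A real fundamental pair from Re and Im of e^((-3+4i)t)v: X_1 = e^(-3t)(cos(4t)·(-1,1) + sin(4t)·(1,0)), X_2 = e^(-3t)(sin(4t)·(-1,1) - cos(4t)·(1,0)).
General solution: C_1X_1 + C_2X_2.

x(t) = C_1e^(-3t)sin(4t) - C_1e^(-3t)cos(4t) - C_2e^(-3t)sin(4t) - C_2e^(-3t)cos(4t), z(t) = C_1e^(-3t)cos(4t) + C_2e^(-3t)sin(4t)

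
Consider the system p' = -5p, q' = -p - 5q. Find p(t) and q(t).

Coefficient matrix A = [[-5, 0], [-1, -5]].
Characteristic polynomial det(A - λI) = λ^2 + 10λ + 25 = 0.
Single eigenvalue λ = -5 with algebraic multiplicity 2.
Eigenvector v = (0,-1); generalized eigenvector w with (A-λI)w=v is (1,3).
General solution: e^(-5t)[C_1·v + C_2·(t·v + w)].

p(t) = C_2e^(-5t), q(t) = -C_1e^(-5t) - C_2te^(-5t) + 3C_2e^(-5t)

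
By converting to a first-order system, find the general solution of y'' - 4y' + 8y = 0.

Let x_1 = y, x_2 = y'. Then x_1' = x_2 and x_2' = -8x_1 + 4x_2.
A = [[0,1],[-8,4]]; det(A-λI) = λ^2 - 4λ + 8.
Eigenvalues λ = 2 ± 2i.

y(t) = c_1e^(2t)cos(2t) + c_2e^(2t)sin(2t)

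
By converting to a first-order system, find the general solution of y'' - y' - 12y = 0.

y(t) = K_1e^(4t) + K_2e^(-3t)

Let x_1 = y, x_2 = y'. Then x_1' = x_2 and x_2' = 12x_1 + x_2.
A = [[0,1],[12,1]]; det(A-λI) = λ^2 - λ - 12.
Eigenvalues λ = 4, -3 with eigenvectors (1,4), (1,-3).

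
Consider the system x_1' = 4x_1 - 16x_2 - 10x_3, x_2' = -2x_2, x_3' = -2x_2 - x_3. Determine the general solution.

x_1(t) = 6C_1e^(-2t) + C_2e^(4t) + 2C_3e^(-t), x_2(t) = C_1e^(-2t), x_3(t) = 2C_1e^(-2t) + C_3e^(-t)

Coefficient matrix A = [[4, -16, -10], [0, -2, 0], [0, -2, -1]].
det(A - λI) = 0 gives eigenvalues λ = -2, 4, -1.
For λ=-2: eigenvector (6,1,2).
For λ=4: eigenvector (1,0,0).
For λ=-1: eigenvector (2,0,1).
General solution: C_1e^(-2t)(6,1,2) + C_2e^(4t)(1,0,0) + C_3e^(-t)(2,0,1).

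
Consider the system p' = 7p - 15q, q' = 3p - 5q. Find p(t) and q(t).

p(t) = K_1e^(t)sin(3t) - 2K_1e^(t)cos(3t) - 2K_2e^(t)sin(3t) - K_2e^(t)cos(3t), q(t) = -K_1e^(t)cos(3t) - K_2e^(t)sin(3t)

Coefficient matrix A = [[7, -15], [3, -5]].
Characteristic polynomial det(A - λI) = λ^2 - 2λ + 10 = 0.
Eigenvalues λ = 1 ± 3i (complex conjugate pair).
For λ=1+3i: an eigenvector is (-2,-1) - i(1,0) = (-2 - i, -1).
A real fundamental pair from Re and Im of e^((1+3i)t)v: X_1 = e^(t)(cos(3t)·(-2,-1) + sin(3t)·(1,0)), X_2 = e^(t)(sin(3t)·(-2,-1) - cos(3t)·(1,0)).
General solution: K_1X_1 + K_2X_2.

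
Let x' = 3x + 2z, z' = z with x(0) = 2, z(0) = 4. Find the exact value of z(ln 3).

12

A = [[3,2],[0,1]]; eigenvalues λ = 3, 1.
Eigenvectors: (-1,0) for λ=3, (-1,1) for λ=1.
From the initial condition, c_1 = -6, c_2 = 4.
z(ln 3) = (-6)(3^3)(0) + (4)(3^1)(1) = 12.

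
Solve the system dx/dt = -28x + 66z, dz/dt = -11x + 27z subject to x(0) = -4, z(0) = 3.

Coefficient matrix A = [[-28, 66], [-11, 27]].
Characteristic polynomial det(A - λI) = λ^2 + λ - 30 = 0.
Eigenvalues λ = -6, 5.
For λ=-6: (A-λI) row 1 is [-22, 66], so an eigenvector is (-3, -1).
For λ=5: (A-λI) row 1 is [-33, 66], so an eigenvector is (2, 1).
General solution: C_1e^(-6t)(-3,-1) + C_2e^(5t)(2,1).
Applying x(0)=-4, z(0)=3 gives C_1=10, C_2=13.

x(t) = 26e^(5t) - 30e^(-6t), z(t) = 13e^(5t) - 10e^(-6t)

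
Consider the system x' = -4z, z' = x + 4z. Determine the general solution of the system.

Coefficient matrix A = [[0, -4], [1, 4]].
Characteristic polynomial det(A - λI) = λ^2 - 4λ + 4 = 0.
Single eigenvalue λ = 2 with algebraic multiplicity 2.
Eigenvector v = (2,-1); generalized eigenvector w with (A-λI)w=v is (1,-1).
General solution: e^(2t)[C_1·v + C_2·(t·v + w)].

x(t) = 2C_1e^(2t) + 2C_2te^(2t) + C_2e^(2t), z(t) = -C_1e^(2t) - C_2te^(2t) - C_2e^(2t)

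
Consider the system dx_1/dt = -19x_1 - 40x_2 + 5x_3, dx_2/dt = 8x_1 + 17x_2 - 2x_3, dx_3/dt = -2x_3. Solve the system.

Coefficient matrix A = [[-19, -40, 5], [8, 17, -2], [0, 0, -2]].
det(A - λI) = 0 gives eigenvalues λ = -2, 1, -3.
For λ=-2: eigenvector (5,-2,1).
For λ=1: eigenvector (-2,1,0).
For λ=-3: eigenvector (5,-2,0).
General solution: c_1e^(-2t)(5,-2,1) + c_2e^(t)(-2,1,0) + c_3e^(-3t)(5,-2,0).

x_1(t) = 5c_1e^(-2t) - 2c_2e^(t) + 5c_3e^(-3t), x_2(t) = -2c_1e^(-2t) + c_2e^(t) - 2c_3e^(-3t), x_3(t) = c_1e^(-2t)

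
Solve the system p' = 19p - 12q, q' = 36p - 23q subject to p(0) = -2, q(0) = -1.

p(t) = -6e^(t) + 4e^(-5t), q(t) = -9e^(t) + 8e^(-5t)

Coefficient matrix A = [[19, -12], [36, -23]].
Characteristic polynomial det(A - λI) = λ^2 + 4λ - 5 = 0.
Eigenvalues λ = -5, 1.
For λ=-5: (A-λI) row 1 is [24, -12], so an eigenvector is (1, 2).
For λ=1: (A-λI) row 1 is [18, -12], so an eigenvector is (2, 3).
General solution: C_1e^(-5t)(1,2) + C_2e^(t)(2,3).
Applying p(0)=-2, q(0)=-1 gives C_1=4, C_2=-3.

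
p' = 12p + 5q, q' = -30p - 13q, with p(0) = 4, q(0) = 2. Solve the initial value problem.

p(t) = 14e^(2t) - 10e^(-3t), q(t) = -28e^(2t) + 30e^(-3t)

Coefficient matrix A = [[12, 5], [-30, -13]].
Characteristic polynomial det(A - λI) = λ^2 + λ - 6 = 0.
Eigenvalues λ = 2, -3.
For λ=2: (A-λI) row 1 is [10, 5], so an eigenvector is (-1, 2).
For λ=-3: (A-λI) row 1 is [15, 5], so an eigenvector is (1, -3).
General solution: c_1e^(2t)(-1,2) + c_2e^(-3t)(1,-3).
Applying p(0)=4, q(0)=2 gives c_1=-14, c_2=-10.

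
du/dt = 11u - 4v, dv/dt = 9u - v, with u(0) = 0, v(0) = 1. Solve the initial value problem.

Coefficient matrix A = [[11, -4], [9, -1]].
Characteristic polynomial det(A - λI) = λ^2 - 10λ + 25 = 0.
Single eigenvalue λ = 5 with algebraic multiplicity 2.
Eigenvector v = (2,3); generalized eigenvector w with (A-λI)w=v is (1,1).
General solution: e^(5t)[C_1·v + C_2·(t·v + w)].
Applying u(0)=0, v(0)=1 gives C_1=1, C_2=-2.

u(t) = -4te^(5t), v(t) = -6te^(5t) + e^(5t)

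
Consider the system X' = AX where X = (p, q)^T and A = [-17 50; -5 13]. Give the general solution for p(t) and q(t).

Coefficient matrix A = [[-17, 50], [-5, 13]].
Characteristic polynomial det(A - λI) = λ^2 + 4λ + 29 = 0.
Eigenvalues λ = -2 ± 5i (complex conjugate pair).
For λ=-2+5i: an eigenvector is (-3,-1) - i(-1,0) = (-3 + i, -1).
A real fundamental pair from Re and Im of e^((-2+5i)t)v: X_1 = e^(-2t)(cos(5t)·(-3,-1) + sin(5t)·(-1,0)), X_2 = e^(-2t)(sin(5t)·(-3,-1) - cos(5t)·(-1,0)).
General solution: c_1X_1 + c_2X_2.

p(t) = -c_1e^(-2t)sin(5t) - 3c_1e^(-2t)cos(5t) - 3c_2e^(-2t)sin(5t) + c_2e^(-2t)cos(5t), q(t) = -c_1e^(-2t)cos(5t) - c_2e^(-2t)sin(5t)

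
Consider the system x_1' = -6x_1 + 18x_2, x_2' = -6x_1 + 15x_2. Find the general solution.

x_1(t) = -2K_1e^(3t) - 3K_2e^(6t), x_2(t) = -K_1e^(3t) - 2K_2e^(6t)

Coefficient matrix A = [[-6, 18], [-6, 15]].
Characteristic polynomial det(A - λI) = λ^2 - 9λ + 18 = 0.
Eigenvalues λ = 3, 6.
For λ=3: (A-λI) row 1 is [-9, 18], so an eigenvector is (-2, -1).
For λ=6: (A-λI) row 1 is [-12, 18], so an eigenvector is (-3, -2).
General solution: K_1e^(3t)(-2,-1) + K_2e^(6t)(-3,-2).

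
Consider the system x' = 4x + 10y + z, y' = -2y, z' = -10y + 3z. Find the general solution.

Coefficient matrix A = [[4, 10, 1], [0, -2, 0], [0, -10, 3]].
det(A - λI) = 0 gives eigenvalues λ = 4, -2, 3.
For λ=4: eigenvector (1,0,0).
For λ=-2: eigenvector (-2,1,2).
For λ=3: eigenvector (-1,0,1).
General solution: C_1e^(4t)(1,0,0) + C_2e^(-2t)(-2,1,2) + C_3e^(3t)(-1,0,1).

x(t) = C_1e^(4t) - 2C_2e^(-2t) - C_3e^(3t), y(t) = C_2e^(-2t), z(t) = 2C_2e^(-2t) + C_3e^(3t)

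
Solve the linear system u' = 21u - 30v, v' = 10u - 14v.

u(t) = -2K_1e^(6t) + 3K_2e^(t), v(t) = -K_1e^(6t) + 2K_2e^(t)

Coefficient matrix A = [[21, -30], [10, -14]].
Characteristic polynomial det(A - λI) = λ^2 - 7λ + 6 = 0.
Eigenvalues λ = 6, 1.
For λ=6: (A-λI) row 1 is [15, -30], so an eigenvector is (-2, -1).
For λ=1: (A-λI) row 1 is [20, -30], so an eigenvector is (3, 2).
General solution: K_1e^(6t)(-2,-1) + K_2e^(t)(3,2).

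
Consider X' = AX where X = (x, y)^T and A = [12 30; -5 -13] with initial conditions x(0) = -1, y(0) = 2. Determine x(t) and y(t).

x(t) = 9e^(2t) - 10e^(-3t), y(t) = -3e^(2t) + 5e^(-3t)

Coefficient matrix A = [[12, 30], [-5, -13]].
Characteristic polynomial det(A - λI) = λ^2 + λ - 6 = 0.
Eigenvalues λ = 2, -3.
For λ=2: (A-λI) row 1 is [10, 30], so an eigenvector is (3, -1).
For λ=-3: (A-λI) row 1 is [15, 30], so an eigenvector is (-2, 1).
General solution: c_1e^(2t)(3,-1) + c_2e^(-3t)(-2,1).
Applying x(0)=-1, y(0)=2 gives c_1=3, c_2=5.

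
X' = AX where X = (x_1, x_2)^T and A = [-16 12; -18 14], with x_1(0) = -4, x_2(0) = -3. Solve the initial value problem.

x_1(t) = 2e^(2t) - 6e^(-4t), x_2(t) = 3e^(2t) - 6e^(-4t)

Coefficient matrix A = [[-16, 12], [-18, 14]].
Characteristic polynomial det(A - λI) = λ^2 + 2λ - 8 = 0.
Eigenvalues λ = -4, 2.
For λ=-4: (A-λI) row 1 is [-12, 12], so an eigenvector is (-1, -1).
For λ=2: (A-λI) row 1 is [-18, 12], so an eigenvector is (2, 3).
General solution: C_1e^(-4t)(-1,-1) + C_2e^(2t)(2,3).
Applying x_1(0)=-4, x_2(0)=-3 gives C_1=6, C_2=1.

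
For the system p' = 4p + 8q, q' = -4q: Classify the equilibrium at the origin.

A = [[4,8],[0,-4]]; det(A-λI) = λ^2 - 16.
λ = 4, -4: opposite signs.

saddle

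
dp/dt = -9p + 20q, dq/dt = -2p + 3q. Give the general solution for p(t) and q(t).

Coefficient matrix A = [[-9, 20], [-2, 3]].
Characteristic polynomial det(A - λI) = λ^2 + 6λ + 13 = 0.
Eigenvalues λ = -3 ± 2i (complex conjugate pair).
For λ=-3+2i: an eigenvector is (3,1) - i(1,0) = (3 - i, 1).
A real fundamental pair from Re and Im of e^((-3+2i)t)v: X_1 = e^(-3t)(cos(2t)·(3,1) + sin(2t)·(1,0)), X_2 = e^(-3t)(sin(2t)·(3,1) - cos(2t)·(1,0)).
General solution: C_1X_1 + C_2X_2.

p(t) = C_1e^(-3t)sin(2t) + 3C_1e^(-3t)cos(2t) + 3C_2e^(-3t)sin(2t) - C_2e^(-3t)cos(2t), q(t) = C_1e^(-3t)cos(2t) + C_2e^(-3t)sin(2t)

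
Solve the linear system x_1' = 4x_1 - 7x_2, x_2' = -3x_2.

x_1(t) = -K_1e^(4t) + K_2e^(-3t), x_2(t) = K_2e^(-3t)

Coefficient matrix A = [[4, -7], [0, -3]].
Characteristic polynomial det(A - λI) = λ^2 - λ - 12 = 0.
Eigenvalues λ = 4, -3.
For λ=4: (A-λI) row 1 is [0, -7], so an eigenvector is (-1, 0).
For λ=-3: (A-λI) row 1 is [7, -7], so an eigenvector is (1, 1).
General solution: K_1e^(4t)(-1,0) + K_2e^(-3t)(1,1).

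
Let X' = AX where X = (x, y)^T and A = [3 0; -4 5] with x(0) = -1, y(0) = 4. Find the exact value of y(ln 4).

6016

A = [[3,0],[-4,5]]; eigenvalues λ = 5, 3.
Eigenvectors: (0,-1) for λ=5, (1,2) for λ=3.
From the initial condition, c_1 = -6, c_2 = -1.
y(ln 4) = (-6)(4^5)(-1) + (-1)(4^3)(2) = 6016.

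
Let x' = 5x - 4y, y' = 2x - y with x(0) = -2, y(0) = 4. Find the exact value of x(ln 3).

-294

A = [[5,-4],[2,-1]]; eigenvalues λ = 1, 3.
Eigenvectors: (1,1) for λ=1, (-2,-1) for λ=3.
From the initial condition, c_1 = 10, c_2 = 6.
x(ln 3) = (10)(3^1)(1) + (6)(3^3)(-2) = -294.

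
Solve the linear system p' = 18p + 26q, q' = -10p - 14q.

p(t) = -3K_1e^(2t)sin(2t) - 2K_1e^(2t)cos(2t) - 2K_2e^(2t)sin(2t) + 3K_2e^(2t)cos(2t), q(t) = 2K_1e^(2t)sin(2t) + K_1e^(2t)cos(2t) + K_2e^(2t)sin(2t) - 2K_2e^(2t)cos(2t)

Coefficient matrix A = [[18, 26], [-10, -14]].
Characteristic polynomial det(A - λI) = λ^2 - 4λ + 8 = 0.
Eigenvalues λ = 2 ± 2i (complex conjugate pair).
For λ=2+2i: an eigenvector is (-2,1) - i(-3,2) = (-2 + 3i, 1 - 2i).
A real fundamental pair from Re and Im of e^((2+2i)t)v: X_1 = e^(2t)(cos(2t)·(-2,1) + sin(2t)·(-3,2)), X_2 = e^(2t)(sin(2t)·(-2,1) - cos(2t)·(-3,2)).
General solution: K_1X_1 + K_2X_2.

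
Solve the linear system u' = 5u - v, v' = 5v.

Coefficient matrix A = [[5, -1], [0, 5]].
Characteristic polynomial det(A - λI) = λ^2 - 10λ + 25 = 0.
Single eigenvalue λ = 5 with algebraic multiplicity 2.
Eigenvector v = (1,0); generalized eigenvector w with (A-λI)w=v is (-3,-1).
General solution: e^(5t)[K_1·v + K_2·(t·v + w)].

u(t) = K_1e^(5t) + K_2te^(5t) - 3K_2e^(5t), v(t) = -K_2e^(5t)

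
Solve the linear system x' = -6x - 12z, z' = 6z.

Coefficient matrix A = [[-6, -12], [0, 6]].
Characteristic polynomial det(A - λI) = λ^2 - 36 = 0.
Eigenvalues λ = 6, -6.
For λ=6: (A-λI) row 1 is [-12, -12], so an eigenvector is (1, -1).
For λ=-6: (A-λI) row 1 is [0, -12], so an eigenvector is (-1, 0).
General solution: c_1e^(6t)(1,-1) + c_2e^(-6t)(-1,0).

x(t) = c_1e^(6t) - c_2e^(-6t), z(t) = -c_1e^(6t)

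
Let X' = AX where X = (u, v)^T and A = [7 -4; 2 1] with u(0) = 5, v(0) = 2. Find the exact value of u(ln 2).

184

A = [[7,-4],[2,1]]; eigenvalues λ = 3, 5.
Eigenvectors: (-1,-1) for λ=3, (-2,-1) for λ=5.
From the initial condition, c_1 = 1, c_2 = -3.
u(ln 2) = (1)(2^3)(-1) + (-3)(2^5)(-2) = 184.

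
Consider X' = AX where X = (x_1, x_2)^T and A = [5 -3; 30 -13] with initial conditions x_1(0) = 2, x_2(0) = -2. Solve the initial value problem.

Coefficient matrix A = [[5, -3], [30, -13]].
Characteristic polynomial det(A - λI) = λ^2 + 8λ + 25 = 0.
Eigenvalues λ = -4 ± 3i (complex conjugate pair).
For λ=-4+3i: an eigenvector is (-1,-3) - i(0,-1) = (-1, -3 + i).
A real fundamental pair from Re and Im of e^((-4+3i)t)v: X_1 = e^(-4t)(cos(3t)·(-1,-3) + sin(3t)·(0,-1)), X_2 = e^(-4t)(sin(3t)·(-1,-3) - cos(3t)·(0,-1)).
General solution: c_1X_1 + c_2X_2.
Applying x_1(0)=2, x_2(0)=-2 gives c_1=-2, c_2=-8.

x_1(t) = 8e^(-4t)sin(3t) + 2e^(-4t)cos(3t), x_2(t) = 26e^(-4t)sin(3t) - 2e^(-4t)cos(3t)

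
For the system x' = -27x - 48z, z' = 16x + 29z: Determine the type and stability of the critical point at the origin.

saddle

A = [[-27,-48],[16,29]]; det(A-λI) = λ^2 - 2λ - 15.
λ = 5, -3: opposite signs.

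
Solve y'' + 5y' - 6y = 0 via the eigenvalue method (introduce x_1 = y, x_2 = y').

y(t) = c_1e^(-6t) + c_2e^(t)

Let x_1 = y, x_2 = y'. Then x_1' = x_2 and x_2' = 6x_1 - 5x_2.
A = [[0,1],[6,-5]]; det(A-λI) = λ^2 + 5λ - 6.
Eigenvalues λ = -6, 1 with eigenvectors (1,-6), (1,1).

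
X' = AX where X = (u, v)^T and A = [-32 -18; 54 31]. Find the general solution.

Coefficient matrix A = [[-32, -18], [54, 31]].
Characteristic polynomial det(A - λI) = λ^2 + λ - 20 = 0.
Eigenvalues λ = -5, 4.
For λ=-5: (A-λI) row 1 is [-27, -18], so an eigenvector is (2, -3).
For λ=4: (A-λI) row 1 is [-36, -18], so an eigenvector is (-1, 2).
General solution: K_1e^(-5t)(2,-3) + K_2e^(4t)(-1,2).

u(t) = 2K_1e^(-5t) - K_2e^(4t), v(t) = -3K_1e^(-5t) + 2K_2e^(4t)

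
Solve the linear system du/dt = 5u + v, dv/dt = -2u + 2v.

Coefficient matrix A = [[5, 1], [-2, 2]].
Characteristic polynomial det(A - λI) = λ^2 - 7λ + 12 = 0.
Eigenvalues λ = 4, 3.
For λ=4: (A-λI) row 1 is [1, 1], so an eigenvector is (1, -1).
For λ=3: (A-λI) row 1 is [2, 1], so an eigenvector is (-1, 2).
General solution: C_1e^(4t)(1,-1) + C_2e^(3t)(-1,2).

u(t) = C_1e^(4t) - C_2e^(3t), v(t) = -C_1e^(4t) + 2C_2e^(3t)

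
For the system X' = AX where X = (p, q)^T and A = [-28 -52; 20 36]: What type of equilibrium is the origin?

A = [[-28,-52],[20,36]]; det(A-λI) = λ^2 - 8λ + 32.
λ = 4 ± 4i: positive real part.

unstable spiral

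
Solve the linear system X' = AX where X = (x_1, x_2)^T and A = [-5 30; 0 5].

x_1(t) = -K_1e^(-5t) - 3K_2e^(5t), x_2(t) = -K_2e^(5t)

Coefficient matrix A = [[-5, 30], [0, 5]].
Characteristic polynomial det(A - λI) = λ^2 - 25 = 0.
Eigenvalues λ = -5, 5.
For λ=-5: (A-λI) row 1 is [0, 30], so an eigenvector is (-1, 0).
For λ=5: (A-λI) row 1 is [-10, 30], so an eigenvector is (-3, -1).
General solution: K_1e^(-5t)(-1,0) + K_2e^(5t)(-3,-1).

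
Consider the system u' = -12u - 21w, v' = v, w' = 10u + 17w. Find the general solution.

u(t) = 3K_2e^(2t) - 7K_3e^(3t), v(t) = K_1e^(t), w(t) = -2K_2e^(2t) + 5K_3e^(3t)

Coefficient matrix A = [[-12, 0, -21], [0, 1, 0], [10, 0, 17]].
det(A - λI) = 0 gives eigenvalues λ = 1, 2, 3.
For λ=1: eigenvector (0,1,0).
For λ=2: eigenvector (3,0,-2).
For λ=3: eigenvector (-7,0,5).
General solution: K_1e^(t)(0,1,0) + K_2e^(2t)(3,0,-2) + K_3e^(3t)(-7,0,5).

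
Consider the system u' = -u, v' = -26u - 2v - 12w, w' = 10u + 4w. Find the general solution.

Coefficient matrix A = [[-1, 0, 0], [-26, -2, -12], [10, 0, 4]].
det(A - λI) = 0 gives eigenvalues λ = -1, -2, 4.
For λ=-1: eigenvector (1,-2,-2).
For λ=-2: eigenvector (0,1,0).
For λ=4: eigenvector (0,-2,1).
General solution: C_1e^(-t)(1,-2,-2) + C_2e^(-2t)(0,1,0) + C_3e^(4t)(0,-2,1).

u(t) = C_1e^(-t), v(t) = -2C_1e^(-t) + C_2e^(-2t) - 2C_3e^(4t), w(t) = -2C_1e^(-t) + C_3e^(4t)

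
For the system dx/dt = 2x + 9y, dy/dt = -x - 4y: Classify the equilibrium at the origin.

stable improper node

A = [[2,9],[-1,-4]]; det(A-λI) = λ^2 + 2λ + 1.
repeated λ = -1 with a single eigenvector.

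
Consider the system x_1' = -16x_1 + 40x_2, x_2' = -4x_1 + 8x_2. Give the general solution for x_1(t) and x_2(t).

Coefficient matrix A = [[-16, 40], [-4, 8]].
Characteristic polynomial det(A - λI) = λ^2 + 8λ + 32 = 0.
Eigenvalues λ = -4 ± 4i (complex conjugate pair).
For λ=-4+4i: an eigenvector is (3,1) - i(1,0) = (3 - i, 1).
A real fundamental pair from Re and Im of e^((-4+4i)t)v: X_1 = e^(-4t)(cos(4t)·(3,1) + sin(4t)·(1,0)), X_2 = e^(-4t)(sin(4t)·(3,1) - cos(4t)·(1,0)).
General solution: c_1X_1 + c_2X_2.

x_1(t) = c_1e^(-4t)sin(4t) + 3c_1e^(-4t)cos(4t) + 3c_2e^(-4t)sin(4t) - c_2e^(-4t)cos(4t), x_2(t) = c_1e^(-4t)cos(4t) + c_2e^(-4t)sin(4t)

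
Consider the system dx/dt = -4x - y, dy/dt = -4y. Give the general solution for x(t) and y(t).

Coefficient matrix A = [[-4, -1], [0, -4]].
Characteristic polynomial det(A - λI) = λ^2 + 8λ + 16 = 0.
Single eigenvalue λ = -4 with algebraic multiplicity 2.
Eigenvector v = (1,0); generalized eigenvector w with (A-λI)w=v is (-1,-1).
General solution: e^(-4t)[K_1·v + K_2·(t·v + w)].

x(t) = K_1e^(-4t) + K_2te^(-4t) - K_2e^(-4t), y(t) = -K_2e^(-4t)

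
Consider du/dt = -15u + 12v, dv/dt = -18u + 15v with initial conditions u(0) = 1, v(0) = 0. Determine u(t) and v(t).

u(t) = -2e^(3t) + 3e^(-3t), v(t) = -3e^(3t) + 3e^(-3t)

Coefficient matrix A = [[-15, 12], [-18, 15]].
Characteristic polynomial det(A - λI) = λ^2 - 9 = 0.
Eigenvalues λ = 3, -3.
For λ=3: (A-λI) row 1 is [-18, 12], so an eigenvector is (-2, -3).
For λ=-3: (A-λI) row 1 is [-12, 12], so an eigenvector is (1, 1).
General solution: K_1e^(3t)(-2,-3) + K_2e^(-3t)(1,1).
Applying u(0)=1, v(0)=0 gives K_1=1, K_2=3.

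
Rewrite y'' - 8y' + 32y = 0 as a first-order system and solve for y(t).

y(t) = c_1e^(4t)cos(4t) + c_2e^(4t)sin(4t)

Let x_1 = y, x_2 = y'. Then x_1' = x_2 and x_2' = -32x_1 + 8x_2.
A = [[0,1],[-32,8]]; det(A-λI) = λ^2 - 8λ + 32.
Eigenvalues λ = 4 ± 4i.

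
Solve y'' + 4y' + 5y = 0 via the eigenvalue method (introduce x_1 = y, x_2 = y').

Let x_1 = y, x_2 = y'. Then x_1' = x_2 and x_2' = -5x_1 - 4x_2.
A = [[0,1],[-5,-4]]; det(A-λI) = λ^2 + 4λ + 5.
Eigenvalues λ = -2 ± i.

y(t) = c_1e^(-2t)cos(t) + c_2e^(-2t)sin(t)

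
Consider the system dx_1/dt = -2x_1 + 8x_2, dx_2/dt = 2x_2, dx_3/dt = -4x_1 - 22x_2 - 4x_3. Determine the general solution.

Coefficient matrix A = [[-2, 8, 0], [0, 2, 0], [-4, -22, -4]].
det(A - λI) = 0 gives eigenvalues λ = -2, -4, 2.
For λ=-2: eigenvector (1,0,-2).
For λ=-4: eigenvector (0,0,1).
For λ=2: eigenvector (2,1,-5).
General solution: K_1e^(-2t)(1,0,-2) + K_2e^(-4t)(0,0,1) + K_3e^(2t)(2,1,-5).

x_1(t) = K_1e^(-2t) + 2K_3e^(2t), x_2(t) = K_3e^(2t), x_3(t) = -2K_1e^(-2t) + K_2e^(-4t) - 5K_3e^(2t)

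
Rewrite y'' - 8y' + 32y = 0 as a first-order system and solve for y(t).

Let x_1 = y, x_2 = y'. Then x_1' = x_2 and x_2' = -32x_1 + 8x_2.
A = [[0,1],[-32,8]]; det(A-λI) = λ^2 - 8λ + 32.
Eigenvalues λ = 4 ± 4i.

y(t) = C_1e^(4t)cos(4t) + C_2e^(4t)sin(4t)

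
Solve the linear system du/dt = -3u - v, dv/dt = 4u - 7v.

Coefficient matrix A = [[-3, -1], [4, -7]].
Characteristic polynomial det(A - λI) = λ^2 + 10λ + 25 = 0.
Single eigenvalue λ = -5 with algebraic multiplicity 2.
Eigenvector v = (-1,-2); generalized eigenvector w with (A-λI)w=v is (1,3).
General solution: e^(-5t)[K_1·v + K_2·(t·v + w)].

u(t) = -K_1e^(-5t) - K_2te^(-5t) + K_2e^(-5t), v(t) = -2K_1e^(-5t) - 2K_2te^(-5t) + 3K_2e^(-5t)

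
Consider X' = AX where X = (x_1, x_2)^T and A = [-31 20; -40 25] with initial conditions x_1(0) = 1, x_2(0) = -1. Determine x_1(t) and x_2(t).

Coefficient matrix A = [[-31, 20], [-40, 25]].
Characteristic polynomial det(A - λI) = λ^2 + 6λ + 25 = 0.
Eigenvalues λ = -3 ± 4i (complex conjugate pair).
For λ=-3+4i: an eigenvector is (2,3) - i(1,1) = (2 - i, 3 - i).
A real fundamental pair from Re and Im of e^((-3+4i)t)v: X_1 = e^(-3t)(cos(4t)·(2,3) + sin(4t)·(1,1)), X_2 = e^(-3t)(sin(4t)·(2,3) - cos(4t)·(1,1)).
General solution: C_1X_1 + C_2X_2.
Applying x_1(0)=1, x_2(0)=-1 gives C_1=-2, C_2=-5.

x_1(t) = -12e^(-3t)sin(4t) + e^(-3t)cos(4t), x_2(t) = -17e^(-3t)sin(4t) - e^(-3t)cos(4t)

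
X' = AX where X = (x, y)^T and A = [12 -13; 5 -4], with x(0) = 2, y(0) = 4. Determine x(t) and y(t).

x(t) = -36e^(4t)sin(t) + 2e^(4t)cos(t), y(t) = -22e^(4t)sin(t) + 4e^(4t)cos(t)

Coefficient matrix A = [[12, -13], [5, -4]].
Characteristic polynomial det(A - λI) = λ^2 - 8λ + 17 = 0.
Eigenvalues λ = 4 ± i (complex conjugate pair).
For λ=4+i: an eigenvector is (-3,-2) - i(2,1) = (-3 - 2i, -2 - i).
A real fundamental pair from Re and Im of e^((4+i)t)v: X_1 = e^(4t)(cos(t)·(-3,-2) + sin(t)·(2,1)), X_2 = e^(4t)(sin(t)·(-3,-2) - cos(t)·(2,1)).
General solution: K_1X_1 + K_2X_2.
Applying x(0)=2, y(0)=4 gives K_1=-6, K_2=8.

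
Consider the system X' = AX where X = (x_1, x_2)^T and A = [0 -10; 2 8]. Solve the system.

x_1(t) = -2c_1e^(4t)sin(2t) + c_1e^(4t)cos(2t) + c_2e^(4t)sin(2t) + 2c_2e^(4t)cos(2t), x_2(t) = c_1e^(4t)sin(2t) - c_2e^(4t)cos(2t)

Coefficient matrix A = [[0, -10], [2, 8]].
Characteristic polynomial det(A - λI) = λ^2 - 8λ + 20 = 0.
Eigenvalues λ = 4 ± 2i (complex conjugate pair).
For λ=4+2i: an eigenvector is (1,0) - i(-2,1) = (1 + 2i, 0 - i).
A real fundamental pair from Re and Im of e^((4+2i)t)v: X_1 = e^(4t)(cos(2t)·(1,0) + sin(2t)·(-2,1)), X_2 = e^(4t)(sin(2t)·(1,0) - cos(2t)·(-2,1)).
General solution: c_1X_1 + c_2X_2.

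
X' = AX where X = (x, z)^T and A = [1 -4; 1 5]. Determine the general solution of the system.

Coefficient matrix A = [[1, -4], [1, 5]].
Characteristic polynomial det(A - λI) = λ^2 - 6λ + 9 = 0.
Single eigenvalue λ = 3 with algebraic multiplicity 2.
Eigenvector v = (-2,1); generalized eigenvector w with (A-λI)w=v is (1,0).
General solution: e^(3t)[C_1·v + C_2·(t·v + w)].

x(t) = -2C_1e^(3t) - 2C_2te^(3t) + C_2e^(3t), z(t) = C_1e^(3t) + C_2te^(3t)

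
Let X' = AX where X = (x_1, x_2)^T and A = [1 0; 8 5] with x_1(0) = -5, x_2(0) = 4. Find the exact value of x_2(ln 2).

-172

A = [[1,0],[8,5]]; eigenvalues λ = 1, 5.
Eigenvectors: (-1,2) for λ=1, (0,1) for λ=5.
From the initial condition, c_1 = 5, c_2 = -6.
x_2(ln 2) = (5)(2^1)(2) + (-6)(2^5)(1) = -172.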